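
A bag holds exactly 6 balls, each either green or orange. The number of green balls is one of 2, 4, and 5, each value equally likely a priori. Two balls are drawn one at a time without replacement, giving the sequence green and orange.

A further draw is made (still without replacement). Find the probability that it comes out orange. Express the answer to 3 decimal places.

0.381

Compute the likelihood of the observed sequence for each case: P(data | r = 2) = (2/6)(4/5) = 4/15; P(data | r = 4) = (4/6)(2/5) = 4/15; P(data | r = 5) = (5/6)(1/5) = 1/6.
Multiplying each by its prior: 1/3 · 4/15 = 4/45, 1/3 · 4/15 = 4/45, 1/3 · 1/6 = 1/18; these sum to 7/30.
The posterior is then P(r = 2 | data) = 8/21, P(r = 4 | data) = 8/21, P(r = 5 | data) = 5/21.
The predictive probability is P(orange next | data) = (3/4)(8/21) + (1/4)(8/21) + (0)(5/21) = 8/21.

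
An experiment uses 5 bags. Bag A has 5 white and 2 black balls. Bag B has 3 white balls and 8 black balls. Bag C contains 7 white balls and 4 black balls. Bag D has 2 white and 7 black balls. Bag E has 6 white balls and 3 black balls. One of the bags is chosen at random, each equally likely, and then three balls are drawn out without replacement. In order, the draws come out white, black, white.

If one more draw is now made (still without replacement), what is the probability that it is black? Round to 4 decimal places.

The likelihood of the observed sequence under each hypothesis: P(data | bag A) = (5/7)(2/6)(4/5) = 0.19048; P(data | bag B) = (3/11)(8/10)(2/9) = 0.048485; P(data | bag C) = (7/11)(4/10)(6/9) = 0.1697; P(data | bag D) = (2/9)(7/8)(1/7) = 0.027778; P(data | bag E) = (6/9)(3/8)(5/7) = 0.17857.
Weighting by the prior gives 1/5 · 0.19048 = 0.038095, 1/5 · 0.048485 = 0.009697, 1/5 · 0.1697 = 0.033939, 1/5 · 0.027778 = 0.0055556, 1/5 · 0.17857 = 0.035714; with total 0.123.
The posterior is then P(bag A | data) = 0.30971, P(bag B | data) = 0.078836, P(bag C | data) = 0.27593, P(bag D | data) = 0.045167, P(bag E | data) = 0.29036.
The predictive probability is P(black next | data) = (1/4)(0.30971) + (7/8)(0.078836) + (3/8)(0.27593) + (1)(0.045167) + (1/3)(0.29036) = 0.39183.

0.3918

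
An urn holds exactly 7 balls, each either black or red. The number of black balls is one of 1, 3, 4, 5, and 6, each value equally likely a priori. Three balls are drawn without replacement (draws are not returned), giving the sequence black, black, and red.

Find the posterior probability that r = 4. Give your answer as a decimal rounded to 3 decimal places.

Under each hypothesis, the probability of the observed sequence is: P(data | r = 1) = (1/7)(0/6) = 0; P(data | r = 3) = (3/7)(2/6)(4/5) = 4/35; P(data | r = 4) = (4/7)(3/6)(3/5) = 6/35; P(data | r = 5) = (5/7)(4/6)(2/5) = 4/21; P(data | r = 6) = (6/7)(5/6)(1/5) = 1/7.
The prior-weighted likelihoods are 1/5 · 0 = 0, 1/5 · 4/35 = 4/175, 1/5 · 6/35 = 6/175, 1/5 · 4/21 = 4/105, 1/5 · 1/7 = 1/35; these sum to 13/105.
So P(r = 4 | data) = (6/175) / (13/105) = 18/65.

0.277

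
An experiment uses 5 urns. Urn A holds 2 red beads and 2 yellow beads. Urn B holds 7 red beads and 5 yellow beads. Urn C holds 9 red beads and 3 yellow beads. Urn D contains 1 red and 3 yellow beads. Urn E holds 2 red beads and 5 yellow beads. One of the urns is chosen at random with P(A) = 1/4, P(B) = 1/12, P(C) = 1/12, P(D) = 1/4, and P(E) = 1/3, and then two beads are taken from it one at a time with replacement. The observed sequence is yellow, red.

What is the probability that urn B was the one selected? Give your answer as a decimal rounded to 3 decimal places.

0.095

Compute the likelihood of the observed sequence for each case: P(data | urn A) = (2/4)(2/4) = 0.25; P(data | urn B) = (5/12)(7/12) = 0.24306; P(data | urn C) = (3/12)(9/12) = 0.1875; P(data | urn D) = (3/4)(1/4) = 0.1875; P(data | urn E) = (5/7)(2/7) = 0.20408.
The prior-weighted likelihoods are 1/4 · 0.25 = 0.0625, 1/12 · 0.24306 = 0.020255, 1/12 · 0.1875 = 0.015625, 1/4 · 0.1875 = 0.046875, 1/3 · 0.20408 = 0.068027; these sum to 0.21328.
Hence P(urn B | data) = (0.020255) / (0.21328) = 0.094966.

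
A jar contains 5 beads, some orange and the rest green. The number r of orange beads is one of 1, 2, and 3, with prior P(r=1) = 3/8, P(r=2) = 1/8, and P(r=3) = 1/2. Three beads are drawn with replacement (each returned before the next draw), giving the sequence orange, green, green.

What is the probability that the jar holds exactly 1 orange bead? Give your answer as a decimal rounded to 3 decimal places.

Compute the likelihood of the observed sequence for each case: P(data | r = 1) = (1/5)(4/5)(4/5) = 16/125; P(data | r = 2) = (2/5)(3/5)(3/5) = 18/125; P(data | r = 3) = (3/5)(2/5)(2/5) = 12/125.
Weighting by the prior gives 3/8 · 16/125 = 6/125, 1/8 · 18/125 = 9/500, 1/2 · 12/125 = 6/125; with total 57/500.
By Bayes' rule, P(r = 1 | data) = (6/125) / (57/500) = 8/19.

0.421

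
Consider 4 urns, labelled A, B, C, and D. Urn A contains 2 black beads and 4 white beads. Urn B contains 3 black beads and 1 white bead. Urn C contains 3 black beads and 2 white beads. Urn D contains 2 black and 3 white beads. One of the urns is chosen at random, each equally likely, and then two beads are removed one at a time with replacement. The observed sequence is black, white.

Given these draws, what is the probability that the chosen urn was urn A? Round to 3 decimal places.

0.250

For each hypothesis, P(data | H) works out to: P(data | urn A) = (2/6)(4/6) = 0.22222; P(data | urn B) = (3/4)(1/4) = 0.1875; P(data | urn C) = (3/5)(2/5) = 0.24; P(data | urn D) = (2/5)(3/5) = 0.24.
Weighting by the prior gives 1/4 · 0.22222 = 0.055556, 1/4 · 0.1875 = 0.046875, 1/4 · 0.24 = 0.06, 1/4 · 0.24 = 0.06; with total 0.22243.
Therefore the posterior P(urn A | data) = (0.055556) / (0.22243) = 0.24977.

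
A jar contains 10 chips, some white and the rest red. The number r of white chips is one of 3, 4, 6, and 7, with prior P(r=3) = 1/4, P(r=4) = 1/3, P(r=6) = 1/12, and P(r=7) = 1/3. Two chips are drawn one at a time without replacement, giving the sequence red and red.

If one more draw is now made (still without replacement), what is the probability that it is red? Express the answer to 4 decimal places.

For each hypothesis, P(data | H) works out to: P(data | r = 3) = (7/10)(6/9) = 7/15; P(data | r = 4) = (6/10)(5/9) = 1/3; P(data | r = 6) = (4/10)(3/9) = 2/15; P(data | r = 7) = (3/10)(2/9) = 1/15.
The prior-weighted likelihoods are 1/4 · 7/15 = 7/60, 1/3 · 1/3 = 1/9, 1/12 · 2/15 = 1/90, 1/3 · 1/15 = 1/45; these sum to 47/180.
Dividing through by the total gives posterior P(r = 3 | data) = 21/47, P(r = 4 | data) = 20/47, P(r = 6 | data) = 2/47, P(r = 7 | data) = 4/47.
Averaging over the posterior, P(red next | data) = (5/8)(21/47) + (1/2)(20/47) + (1/4)(2/47) + (1/8)(4/47) = 193/376.

0.5133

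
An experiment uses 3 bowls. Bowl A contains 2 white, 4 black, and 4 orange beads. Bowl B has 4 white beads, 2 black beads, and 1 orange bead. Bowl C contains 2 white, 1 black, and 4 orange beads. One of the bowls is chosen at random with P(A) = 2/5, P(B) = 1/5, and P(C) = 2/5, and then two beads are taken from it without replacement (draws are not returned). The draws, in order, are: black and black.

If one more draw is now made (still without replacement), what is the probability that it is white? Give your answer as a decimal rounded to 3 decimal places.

Under each hypothesis, the probability of the observed sequence is: P(data | bowl A) = (4/10)(3/9) = 2/15; P(data | bowl B) = (2/7)(1/6) = 1/21; P(data | bowl C) = (1/7)(0/6) = 0.
Weighting by the prior gives 2/5 · 2/15 = 4/75, 1/5 · 1/21 = 1/105, 2/5 · 0 = 0; with total 11/175.
Normalising, the posterior is P(bowl A | data) = 28/33, P(bowl B | data) = 5/33, P(bowl C | data) = 0.
So P(white next | data) = Σ P(white next | H) P(H | data) = (1/4)(28/33) + (4/5)(5/33) = 1/3.

0.333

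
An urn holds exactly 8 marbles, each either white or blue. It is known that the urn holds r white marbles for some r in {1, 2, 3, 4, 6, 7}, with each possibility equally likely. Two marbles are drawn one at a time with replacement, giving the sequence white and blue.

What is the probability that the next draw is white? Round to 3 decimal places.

The likelihood of the observed sequence under each hypothesis: P(data | r = 1) = (1/8)(7/8) = 7/64; P(data | r = 2) = (2/8)(6/8) = 3/16; P(data | r = 3) = (3/8)(5/8) = 15/64; P(data | r = 4) = (4/8)(4/8) = 1/4; P(data | r = 6) = (6/8)(2/8) = 3/16; P(data | r = 7) = (7/8)(1/8) = 7/64.
Weighting by the prior gives 1/6 · 7/64 = 7/384, 1/6 · 3/16 = 1/32, 1/6 · 15/64 = 5/128, 1/6 · 1/4 = 1/24, 1/6 · 3/16 = 1/32, 1/6 · 7/64 = 7/384; summing to 23/128.
Dividing through by the total gives posterior P(r = 1 | data) = 7/69, P(r = 2 | data) = 4/23, P(r = 3 | data) = 5/23, P(r = 4 | data) = 16/69, P(r = 6 | data) = 4/23, P(r = 7 | data) = 7/69.
Averaging over the posterior, P(white next | data) = (1/8)(7/69) + (1/4)(4/23) + (3/8)(5/23) + (1/2)(16/69) + (3/4)(4/23) + (7/8)(7/69) = 87/184.

0.473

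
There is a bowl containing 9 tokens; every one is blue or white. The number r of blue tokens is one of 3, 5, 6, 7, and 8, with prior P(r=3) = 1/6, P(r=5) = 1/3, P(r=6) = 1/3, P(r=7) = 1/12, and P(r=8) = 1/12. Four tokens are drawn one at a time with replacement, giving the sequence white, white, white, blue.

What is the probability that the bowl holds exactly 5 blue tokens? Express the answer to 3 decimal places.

Under each hypothesis, the probability of the observed sequence is: P(data | r = 3) = (6/9)(6/9)(6/9)(3/9) = 0.098765; P(data | r = 5) = (4/9)(4/9)(4/9)(5/9) = 0.048773; P(data | r = 6) = (3/9)(3/9)(3/9)(6/9) = 0.024691; P(data | r = 7) = (2/9)(2/9)(2/9)(7/9) = 0.0085353; P(data | r = 8) = (1/9)(1/9)(1/9)(8/9) = 0.0012193.
The prior-weighted likelihoods are 1/6 · 0.098765 = 0.016461, 1/3 · 0.048773 = 0.016258, 1/3 · 0.024691 = 0.0082305, 1/12 · 0.0085353 = 0.00071127, 1/12 · 0.0012193 = 0.00010161; these sum to 0.041762.
By Bayes' rule, P(r = 5 | data) = (0.016258) / (0.041762) = 0.38929.

0.389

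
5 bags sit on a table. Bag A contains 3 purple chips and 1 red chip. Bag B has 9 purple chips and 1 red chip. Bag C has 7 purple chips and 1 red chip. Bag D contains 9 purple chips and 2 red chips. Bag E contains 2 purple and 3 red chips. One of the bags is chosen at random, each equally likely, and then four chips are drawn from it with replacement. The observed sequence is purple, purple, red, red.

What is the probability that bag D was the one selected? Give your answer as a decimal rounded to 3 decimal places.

0.164

For each hypothesis, P(data | H) works out to: P(data | bag A) = (3/4)(3/4)(1/4)(1/4) = 0.035156; P(data | bag B) = (9/10)(9/10)(1/10)(1/10) = 0.0081; P(data | bag C) = (7/8)(7/8)(1/8)(1/8) = 0.011963; P(data | bag D) = (9/11)(9/11)(2/11)(2/11) = 0.02213; P(data | bag E) = (2/5)(2/5)(3/5)(3/5) = 0.0576.
Weighting by the prior gives 1/5 · 0.035156 = 0.0070313, 1/5 · 0.0081 = 0.00162, 1/5 · 0.011963 = 0.0023926, 1/5 · 0.02213 = 0.0044259, 1/5 · 0.0576 = 0.01152; these sum to 0.02699.
By Bayes' rule, P(bag D | data) = (0.0044259) / (0.02699) = 0.16399.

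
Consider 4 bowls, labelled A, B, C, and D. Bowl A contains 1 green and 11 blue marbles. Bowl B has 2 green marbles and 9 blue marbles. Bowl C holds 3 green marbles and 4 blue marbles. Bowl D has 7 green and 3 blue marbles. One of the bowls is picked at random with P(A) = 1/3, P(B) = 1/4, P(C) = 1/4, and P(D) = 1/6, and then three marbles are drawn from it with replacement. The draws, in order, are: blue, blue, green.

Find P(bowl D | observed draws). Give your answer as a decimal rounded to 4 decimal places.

0.1058

The likelihood of the observed sequence under each hypothesis: P(data | bowl A) = (11/12)(11/12)(1/12) = 0.070023; P(data | bowl B) = (9/11)(9/11)(2/11) = 0.12171; P(data | bowl C) = (4/7)(4/7)(3/7) = 0.13994; P(data | bowl D) = (3/10)(3/10)(7/10) = 0.063.
Weighting by the prior gives 1/3 · 0.070023 = 0.023341, 1/4 · 0.12171 = 0.030428, 1/4 · 0.13994 = 0.034985, 1/6 · 0.063 = 0.0105; these sum to 0.099255.
Therefore the posterior P(bowl D | data) = (0.0105) / (0.099255) = 0.10579.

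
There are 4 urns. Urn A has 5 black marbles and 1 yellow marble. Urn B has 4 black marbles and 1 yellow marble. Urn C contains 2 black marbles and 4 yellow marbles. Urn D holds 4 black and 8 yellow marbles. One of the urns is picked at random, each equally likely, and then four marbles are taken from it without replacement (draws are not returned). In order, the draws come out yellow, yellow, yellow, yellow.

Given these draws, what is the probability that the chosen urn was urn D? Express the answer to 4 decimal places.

0.6796

Compute the likelihood of the observed sequence for each case: P(data | urn A) = (1/6)(0/5) = 0; P(data | urn B) = (1/5)(0/4) = 0; P(data | urn C) = (4/6)(3/5)(2/4)(1/3) = 0.066667; P(data | urn D) = (8/12)(7/11)(6/10)(5/9) = 0.14141.
Multiplying each by its prior: 1/4 · 0 = 0, 1/4 · 0 = 0, 1/4 · 0.066667 = 0.016667, 1/4 · 0.14141 = 0.035354; with total 0.05202.
Hence P(urn D | data) = (0.035354) / (0.05202) = 0.67961.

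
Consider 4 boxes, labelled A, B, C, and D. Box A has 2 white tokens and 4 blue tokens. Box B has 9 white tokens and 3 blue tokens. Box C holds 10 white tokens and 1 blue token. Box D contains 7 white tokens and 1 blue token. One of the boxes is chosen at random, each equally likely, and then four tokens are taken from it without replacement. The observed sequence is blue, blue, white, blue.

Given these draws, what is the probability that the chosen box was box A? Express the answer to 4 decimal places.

0.9670

Under each hypothesis, the probability of the observed sequence is: P(data | box A) = (4/6)(3/5)(2/4)(2/3) = 0.13333; P(data | box B) = (3/12)(2/11)(9/10)(1/9) = 0.0045455; P(data | box C) = (1/11)(0/10) = 0; P(data | box D) = (1/8)(0/7) = 0.
The prior-weighted likelihoods are 1/4 · 0.13333 = 0.033333, 1/4 · 0.0045455 = 0.0011364, 1/4 · 0 = 0, 1/4 · 0 = 0; these sum to 0.03447.
Therefore the posterior P(box A | data) = (0.033333) / (0.03447) = 0.96703.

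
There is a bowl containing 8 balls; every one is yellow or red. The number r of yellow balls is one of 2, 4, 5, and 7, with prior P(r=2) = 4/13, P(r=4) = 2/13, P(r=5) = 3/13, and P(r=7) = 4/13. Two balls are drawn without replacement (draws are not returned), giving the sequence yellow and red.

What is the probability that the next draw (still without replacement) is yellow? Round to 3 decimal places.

0.536

Compute the likelihood of the observed sequence for each case: P(data | r = 2) = (2/8)(6/7) = 3/14; P(data | r = 4) = (4/8)(4/7) = 2/7; P(data | r = 5) = (5/8)(3/7) = 15/56; P(data | r = 7) = (7/8)(1/7) = 1/8.
Multiplying each by its prior: 4/13 · 3/14 = 6/91, 2/13 · 2/7 = 4/91, 3/13 · 15/56 = 45/728, 4/13 · 1/8 = 1/26; these sum to 153/728.
Normalising, the posterior is P(r = 2 | data) = 16/51, P(r = 4 | data) = 32/153, P(r = 5 | data) = 5/17, P(r = 7 | data) = 28/153.
Averaging over the posterior, P(yellow next | data) = (1/6)(16/51) + (1/2)(32/153) + (2/3)(5/17) + (1)(28/153) = 82/153.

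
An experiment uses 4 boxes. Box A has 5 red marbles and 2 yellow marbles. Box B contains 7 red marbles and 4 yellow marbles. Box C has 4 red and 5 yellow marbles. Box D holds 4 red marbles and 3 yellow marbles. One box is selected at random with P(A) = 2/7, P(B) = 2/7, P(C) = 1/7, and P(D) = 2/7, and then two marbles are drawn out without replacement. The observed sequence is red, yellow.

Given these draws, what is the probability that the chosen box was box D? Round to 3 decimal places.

0.311

Compute the likelihood of the observed sequence for each case: P(data | box A) = (5/7)(2/6) = 0.2381; P(data | box B) = (7/11)(4/10) = 0.25455; P(data | box C) = (4/9)(5/8) = 0.27778; P(data | box D) = (4/7)(3/6) = 0.28571.
The prior-weighted likelihoods are 2/7 · 0.2381 = 0.068027, 2/7 · 0.25455 = 0.072727, 1/7 · 0.27778 = 0.039683, 2/7 · 0.28571 = 0.081633; with total 0.26207.
Therefore the posterior P(box D | data) = (0.081633) / (0.26207) = 0.31149.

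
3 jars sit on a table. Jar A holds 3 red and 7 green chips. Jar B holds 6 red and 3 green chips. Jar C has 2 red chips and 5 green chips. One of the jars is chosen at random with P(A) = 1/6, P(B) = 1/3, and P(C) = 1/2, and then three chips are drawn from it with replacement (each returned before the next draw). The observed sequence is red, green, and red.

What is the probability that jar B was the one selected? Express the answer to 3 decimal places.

Compute the likelihood of the observed sequence for each case: P(data | jar A) = (3/10)(7/10)(3/10) = 0.063; P(data | jar B) = (6/9)(3/9)(6/9) = 0.14815; P(data | jar C) = (2/7)(5/7)(2/7) = 0.058309.
The prior-weighted likelihoods are 1/6 · 0.063 = 0.0105, 1/3 · 0.14815 = 0.049383, 1/2 · 0.058309 = 0.029155; with total 0.089037.
Hence P(jar B | data) = (0.049383) / (0.089037) = 0.55463.

0.555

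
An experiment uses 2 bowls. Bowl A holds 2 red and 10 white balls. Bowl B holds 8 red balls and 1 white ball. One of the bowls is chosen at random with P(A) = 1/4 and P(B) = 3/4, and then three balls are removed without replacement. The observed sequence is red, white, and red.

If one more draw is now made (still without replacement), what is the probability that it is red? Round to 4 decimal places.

0.9565

Under each hypothesis, the probability of the observed sequence is: P(data | bowl A) = (2/12)(10/11)(1/10) = 1/66; P(data | bowl B) = (8/9)(1/8)(7/7) = 1/9.
Weighting by the prior gives 1/4 · 1/66 = 1/264, 3/4 · 1/9 = 1/12; summing to 23/264.
Normalising, the posterior is P(bowl A | data) = 1/23, P(bowl B | data) = 22/23.
The predictive probability is P(red next | data) = (0)(1/23) + (1)(22/23) = 22/23.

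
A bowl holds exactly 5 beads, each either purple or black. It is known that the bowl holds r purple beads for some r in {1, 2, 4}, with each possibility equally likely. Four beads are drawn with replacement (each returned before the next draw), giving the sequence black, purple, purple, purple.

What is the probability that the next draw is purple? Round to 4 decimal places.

0.6696

For each hypothesis, P(data | H) works out to: P(data | r = 1) = (4/5)(1/5)(1/5)(1/5) = 0.0064; P(data | r = 2) = (3/5)(2/5)(2/5)(2/5) = 0.0384; P(data | r = 4) = (1/5)(4/5)(4/5)(4/5) = 0.1024.
Weighting by the prior gives 1/3 · 0.0064 = 0.0021333, 1/3 · 0.0384 = 0.0128, 1/3 · 0.1024 = 0.034133; summing to 0.049067.
The posterior is then P(r = 1 | data) = 0.043478, P(r = 2 | data) = 0.26087, P(r = 4 | data) = 0.69565.
The predictive probability is P(purple next | data) = (1/5)(0.043478) + (2/5)(0.26087) + (4/5)(0.69565) = 0.66957.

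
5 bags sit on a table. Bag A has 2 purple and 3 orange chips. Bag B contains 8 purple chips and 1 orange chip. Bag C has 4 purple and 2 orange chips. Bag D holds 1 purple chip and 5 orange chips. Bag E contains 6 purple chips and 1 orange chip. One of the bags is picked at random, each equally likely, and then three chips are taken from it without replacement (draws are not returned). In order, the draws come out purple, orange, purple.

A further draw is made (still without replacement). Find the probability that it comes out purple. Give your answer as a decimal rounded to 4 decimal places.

0.6991

Compute the likelihood of the observed sequence for each case: P(data | bag A) = (2/5)(3/4)(1/3) = 0.1; P(data | bag B) = (8/9)(1/8)(7/7) = 0.11111; P(data | bag C) = (4/6)(2/5)(3/4) = 0.2; P(data | bag D) = (1/6)(5/5)(0/4) = 0; P(data | bag E) = (6/7)(1/6)(5/5) = 0.14286.
The prior-weighted likelihoods are 1/5 · 0.1 = 0.02, 1/5 · 0.11111 = 0.022222, 1/5 · 0.2 = 0.04, 1/5 · 0 = 0, 1/5 · 0.14286 = 0.028571; these sum to 0.11079.
Dividing through by the total gives posterior P(bag A | data) = 0.18052, P(bag B | data) = 0.20057, P(bag C | data) = 0.36103, P(bag D | data) = 0, P(bag E | data) = 0.25788.
Averaging over the posterior, P(purple next | data) = (0)(0.18052) + (1)(0.20057) + (2/3)(0.36103) + (1)(0.25788) = 0.69914.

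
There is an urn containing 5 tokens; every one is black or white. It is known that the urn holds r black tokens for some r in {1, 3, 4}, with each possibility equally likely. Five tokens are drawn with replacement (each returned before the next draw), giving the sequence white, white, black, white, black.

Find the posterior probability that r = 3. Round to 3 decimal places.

For each hypothesis, P(data | H) works out to: P(data | r = 1) = (4/5)(4/5)(1/5)(4/5)(1/5) = 0.02048; P(data | r = 3) = (2/5)(2/5)(3/5)(2/5)(3/5) = 0.02304; P(data | r = 4) = (1/5)(1/5)(4/5)(1/5)(4/5) = 0.00512.
Multiplying each by its prior: 1/3 · 0.02048 = 0.0068267, 1/3 · 0.02304 = 0.00768, 1/3 · 0.00512 = 0.0017067; summing to 0.016213.
So P(r = 3 | data) = (0.00768) / (0.016213) = 0.47368.

0.474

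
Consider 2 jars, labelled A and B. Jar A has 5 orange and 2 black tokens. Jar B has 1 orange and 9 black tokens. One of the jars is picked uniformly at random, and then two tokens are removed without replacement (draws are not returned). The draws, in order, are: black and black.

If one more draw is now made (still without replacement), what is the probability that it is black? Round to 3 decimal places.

0.826

For each hypothesis, P(data | H) works out to: P(data | jar A) = (2/7)(1/6) = 1/21; P(data | jar B) = (9/10)(8/9) = 4/5.
Multiplying each by its prior: 1/2 · 1/21 = 1/42, 1/2 · 4/5 = 2/5; with total 89/210.
The posterior is then P(jar A | data) = 5/89, P(jar B | data) = 84/89.
Averaging over the posterior, P(black next | data) = (0)(5/89) + (7/8)(84/89) = 147/178.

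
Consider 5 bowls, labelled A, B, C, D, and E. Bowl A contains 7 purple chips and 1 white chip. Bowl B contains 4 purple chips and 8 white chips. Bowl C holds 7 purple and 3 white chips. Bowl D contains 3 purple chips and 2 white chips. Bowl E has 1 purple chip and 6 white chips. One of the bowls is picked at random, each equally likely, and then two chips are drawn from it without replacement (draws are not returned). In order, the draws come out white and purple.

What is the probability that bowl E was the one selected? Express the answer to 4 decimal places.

0.1369

Under each hypothesis, the probability of the observed sequence is: P(data | bowl A) = (1/8)(7/7) = 0.125; P(data | bowl B) = (8/12)(4/11) = 0.24242; P(data | bowl C) = (3/10)(7/9) = 0.23333; P(data | bowl D) = (2/5)(3/4) = 0.3; P(data | bowl E) = (6/7)(1/6) = 0.14286.
Weighting by the prior gives 1/5 · 0.125 = 0.025, 1/5 · 0.24242 = 0.048485, 1/5 · 0.23333 = 0.046667, 1/5 · 0.3 = 0.06, 1/5 · 0.14286 = 0.028571; summing to 0.20872.
Hence P(bowl E | data) = (0.028571) / (0.20872) = 0.13689.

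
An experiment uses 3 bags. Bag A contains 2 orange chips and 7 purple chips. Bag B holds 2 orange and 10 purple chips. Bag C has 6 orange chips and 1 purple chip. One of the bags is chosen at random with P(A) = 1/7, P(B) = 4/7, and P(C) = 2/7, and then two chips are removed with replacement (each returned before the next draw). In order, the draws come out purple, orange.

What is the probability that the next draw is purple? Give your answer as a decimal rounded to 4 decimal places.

0.6497

Under each hypothesis, the probability of the observed sequence is: P(data | bag A) = (7/9)(2/9) = 0.17284; P(data | bag B) = (10/12)(2/12) = 0.13889; P(data | bag C) = (1/7)(6/7) = 0.12245.
Multiplying each by its prior: 1/7 · 0.17284 = 0.024691, 4/7 · 0.13889 = 0.079365, 2/7 · 0.12245 = 0.034985; summing to 0.13904.
Normalising, the posterior is P(bag A | data) = 0.17758, P(bag B | data) = 0.5708, P(bag C | data) = 0.25162.
The predictive probability is P(purple next | data) = (7/9)(0.17758) + (5/6)(0.5708) + (1/7)(0.25162) = 0.64973.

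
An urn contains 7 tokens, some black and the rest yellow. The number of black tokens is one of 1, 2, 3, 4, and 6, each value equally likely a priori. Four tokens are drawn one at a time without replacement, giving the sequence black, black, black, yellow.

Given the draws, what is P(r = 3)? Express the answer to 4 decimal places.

The likelihood of the observed sequence under each hypothesis: P(data | r = 1) = (1/7)(0/6) = 0; P(data | r = 2) = (2/7)(1/6)(0/5) = 0; P(data | r = 3) = (3/7)(2/6)(1/5)(4/4) = 1/35; P(data | r = 4) = (4/7)(3/6)(2/5)(3/4) = 3/35; P(data | r = 6) = (6/7)(5/6)(4/5)(1/4) = 1/7.
The prior-weighted likelihoods are 1/5 · 0 = 0, 1/5 · 0 = 0, 1/5 · 1/35 = 1/175, 1/5 · 3/35 = 3/175, 1/5 · 1/7 = 1/35; with total 9/175.
By Bayes' rule, P(r = 3 | data) = (1/175) / (9/175) = 1/9.

0.1111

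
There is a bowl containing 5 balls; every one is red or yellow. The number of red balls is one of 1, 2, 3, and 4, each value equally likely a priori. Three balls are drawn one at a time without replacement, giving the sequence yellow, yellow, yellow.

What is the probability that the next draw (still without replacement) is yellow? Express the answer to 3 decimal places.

For each hypothesis, P(data | H) works out to: P(data | r = 1) = (4/5)(3/4)(2/3) = 2/5; P(data | r = 2) = (3/5)(2/4)(1/3) = 1/10; P(data | r = 3) = (2/5)(1/4)(0/3) = 0; P(data | r = 4) = (1/5)(0/4) = 0.
Weighting by the prior gives 1/4 · 2/5 = 1/10, 1/4 · 1/10 = 1/40, 1/4 · 0 = 0, 1/4 · 0 = 0; summing to 1/8.
Normalising, the posterior is P(r = 1 | data) = 4/5, P(r = 2 | data) = 1/5, P(r = 3 | data) = 0, P(r = 4 | data) = 0.
Averaging over the posterior, P(yellow next | data) = (1/2)(4/5) + (0)(1/5) = 2/5.

0.400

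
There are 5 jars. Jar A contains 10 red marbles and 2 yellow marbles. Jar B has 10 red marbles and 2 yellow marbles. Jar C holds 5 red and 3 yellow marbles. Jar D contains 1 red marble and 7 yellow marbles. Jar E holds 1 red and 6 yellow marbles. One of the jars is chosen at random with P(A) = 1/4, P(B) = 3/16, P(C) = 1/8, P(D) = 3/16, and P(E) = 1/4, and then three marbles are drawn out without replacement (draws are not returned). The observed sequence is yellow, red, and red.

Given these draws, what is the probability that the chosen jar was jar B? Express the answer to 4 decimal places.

For each hypothesis, P(data | H) works out to: P(data | jar A) = (2/12)(10/11)(9/10) = 0.13636; P(data | jar B) = (2/12)(10/11)(9/10) = 0.13636; P(data | jar C) = (3/8)(5/7)(4/6) = 0.17857; P(data | jar D) = (7/8)(1/7)(0/6) = 0; P(data | jar E) = (6/7)(1/6)(0/5) = 0.
Weighting by the prior gives 1/4 · 0.13636 = 0.034091, 3/16 · 0.13636 = 0.025568, 1/8 · 0.17857 = 0.022321, 3/16 · 0 = 0, 1/4 · 0 = 0; these sum to 0.081981.
Hence P(jar B | data) = (0.025568) / (0.081981) = 0.31188.

0.3119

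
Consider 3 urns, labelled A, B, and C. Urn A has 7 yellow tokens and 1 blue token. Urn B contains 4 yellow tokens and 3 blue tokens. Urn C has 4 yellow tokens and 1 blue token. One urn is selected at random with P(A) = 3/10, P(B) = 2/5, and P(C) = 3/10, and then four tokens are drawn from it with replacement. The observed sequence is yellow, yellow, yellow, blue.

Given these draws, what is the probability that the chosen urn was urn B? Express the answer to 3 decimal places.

0.364

Compute the likelihood of the observed sequence for each case: P(data | urn A) = (7/8)(7/8)(7/8)(1/8) = 0.08374; P(data | urn B) = (4/7)(4/7)(4/7)(3/7) = 0.079967; P(data | urn C) = (4/5)(4/5)(4/5)(1/5) = 0.1024.
Multiplying each by its prior: 3/10 · 0.08374 = 0.025122, 2/5 · 0.079967 = 0.031987, 3/10 · 0.1024 = 0.03072; with total 0.087829.
By Bayes' rule, P(urn B | data) = (0.031987) / (0.087829) = 0.36419.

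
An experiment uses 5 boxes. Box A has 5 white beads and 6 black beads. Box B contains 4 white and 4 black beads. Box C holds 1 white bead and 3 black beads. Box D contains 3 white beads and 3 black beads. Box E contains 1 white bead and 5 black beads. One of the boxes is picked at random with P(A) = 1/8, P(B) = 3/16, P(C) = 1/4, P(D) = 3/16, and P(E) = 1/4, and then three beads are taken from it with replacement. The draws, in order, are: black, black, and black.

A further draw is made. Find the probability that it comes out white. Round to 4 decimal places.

0.2620

Compute the likelihood of the observed sequence for each case: P(data | box A) = (6/11)(6/11)(6/11) = 0.16228; P(data | box B) = (4/8)(4/8)(4/8) = 0.125; P(data | box C) = (3/4)(3/4)(3/4) = 0.42188; P(data | box D) = (3/6)(3/6)(3/6) = 0.125; P(data | box E) = (5/6)(5/6)(5/6) = 0.5787.
Weighting by the prior gives 1/8 · 0.16228 = 0.020285, 3/16 · 0.125 = 0.023438, 1/4 · 0.42188 = 0.10547, 3/16 · 0.125 = 0.023438, 1/4 · 0.5787 = 0.14468; with total 0.31731.
The posterior is then P(box A | data) = 0.063931, P(box B | data) = 0.073864, P(box C | data) = 0.33239, P(box D | data) = 0.073864, P(box E | data) = 0.45595.
The predictive probability is P(white next | data) = (5/11)(0.063931) + (1/2)(0.073864) + (1/4)(0.33239) + (1/2)(0.073864) + (1/6)(0.45595) = 0.26201.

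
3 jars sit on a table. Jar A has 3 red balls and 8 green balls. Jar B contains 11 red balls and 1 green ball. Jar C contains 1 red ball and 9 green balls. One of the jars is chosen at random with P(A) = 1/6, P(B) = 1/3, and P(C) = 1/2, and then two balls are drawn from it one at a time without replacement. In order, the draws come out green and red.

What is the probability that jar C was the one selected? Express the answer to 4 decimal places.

0.4381

Compute the likelihood of the observed sequence for each case: P(data | jar A) = (8/11)(3/10) = 12/55; P(data | jar B) = (1/12)(11/11) = 1/12; P(data | jar C) = (9/10)(1/9) = 1/10.
Weighting by the prior gives 1/6 · 12/55 = 2/55, 1/3 · 1/12 = 1/36, 1/2 · 1/10 = 1/20; with total 113/990.
So P(jar C | data) = (1/20) / (113/990) = 99/226.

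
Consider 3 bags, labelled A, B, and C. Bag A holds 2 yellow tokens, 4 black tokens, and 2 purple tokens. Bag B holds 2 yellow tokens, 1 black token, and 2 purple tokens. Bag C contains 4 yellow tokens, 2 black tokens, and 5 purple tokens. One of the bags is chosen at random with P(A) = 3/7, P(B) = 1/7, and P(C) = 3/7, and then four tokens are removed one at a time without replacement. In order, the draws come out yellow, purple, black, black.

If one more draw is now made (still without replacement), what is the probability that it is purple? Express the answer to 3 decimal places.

Under each hypothesis, the probability of the observed sequence is: P(data | bag A) = (2/8)(2/7)(4/6)(3/5) = 0.028571; P(data | bag B) = (2/5)(2/4)(1/3)(0/2) = 0; P(data | bag C) = (4/11)(5/10)(2/9)(1/8) = 0.0050505.
Weighting by the prior gives 3/7 · 0.028571 = 0.012245, 1/7 · 0 = 0, 3/7 · 0.0050505 = 0.0021645; these sum to 0.014409.
The posterior is then P(bag A | data) = 0.84979, P(bag B | data) = 0, P(bag C | data) = 0.15021.
So P(purple next | data) = Σ P(purple next | H) P(H | data) = (1/4)(0.84979) + (4/7)(0.15021) = 0.29828.

0.298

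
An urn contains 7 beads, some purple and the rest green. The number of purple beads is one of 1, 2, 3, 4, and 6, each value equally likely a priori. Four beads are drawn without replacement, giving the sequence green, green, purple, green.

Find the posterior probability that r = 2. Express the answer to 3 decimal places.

Compute the likelihood of the observed sequence for each case: P(data | r = 1) = (6/7)(5/6)(1/5)(4/4) = 1/7; P(data | r = 2) = (5/7)(4/6)(2/5)(3/4) = 1/7; P(data | r = 3) = (4/7)(3/6)(3/5)(2/4) = 3/35; P(data | r = 4) = (3/7)(2/6)(4/5)(1/4) = 1/35; P(data | r = 6) = (1/7)(0/6) = 0.
Multiplying each by its prior: 1/5 · 1/7 = 1/35, 1/5 · 1/7 = 1/35, 1/5 · 3/35 = 3/175, 1/5 · 1/35 = 1/175, 1/5 · 0 = 0; summing to 2/25.
Therefore the posterior P(r = 2 | data) = (1/35) / (2/25) = 5/14.

0.357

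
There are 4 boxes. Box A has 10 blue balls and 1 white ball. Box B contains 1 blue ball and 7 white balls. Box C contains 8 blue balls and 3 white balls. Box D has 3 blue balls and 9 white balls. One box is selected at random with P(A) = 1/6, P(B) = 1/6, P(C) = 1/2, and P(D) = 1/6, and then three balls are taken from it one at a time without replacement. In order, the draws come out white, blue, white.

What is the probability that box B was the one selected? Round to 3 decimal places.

Compute the likelihood of the observed sequence for each case: P(data | box A) = (1/11)(10/10)(0/9) = 0; P(data | box B) = (7/8)(1/7)(6/6) = 0.125; P(data | box C) = (3/11)(8/10)(2/9) = 0.048485; P(data | box D) = (9/12)(3/11)(8/10) = 0.16364.
The prior-weighted likelihoods are 1/6 · 0 = 0, 1/6 · 0.125 = 0.020833, 1/2 · 0.048485 = 0.024242, 1/6 · 0.16364 = 0.027273; with total 0.072348.
So P(box B | data) = (0.020833) / (0.072348) = 0.28796.

0.288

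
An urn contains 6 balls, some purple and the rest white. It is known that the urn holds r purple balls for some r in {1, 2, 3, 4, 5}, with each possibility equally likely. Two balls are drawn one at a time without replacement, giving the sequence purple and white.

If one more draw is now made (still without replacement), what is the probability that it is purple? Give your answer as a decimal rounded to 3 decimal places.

Under each hypothesis, the probability of the observed sequence is: P(data | r = 1) = (1/6)(5/5) = 1/6; P(data | r = 2) = (2/6)(4/5) = 4/15; P(data | r = 3) = (3/6)(3/5) = 3/10; P(data | r = 4) = (4/6)(2/5) = 4/15; P(data | r = 5) = (5/6)(1/5) = 1/6.
Multiplying each by its prior: 1/5 · 1/6 = 1/30, 1/5 · 4/15 = 4/75, 1/5 · 3/10 = 3/50, 1/5 · 4/15 = 4/75, 1/5 · 1/6 = 1/30; summing to 7/30.
Normalising, the posterior is P(r = 1 | data) = 1/7, P(r = 2 | data) = 8/35, P(r = 3 | data) = 9/35, P(r = 4 | data) = 8/35, P(r = 5 | data) = 1/7.
The predictive probability is P(purple next | data) = (0)(1/7) + (1/4)(8/35) + (1/2)(9/35) + (3/4)(8/35) + (1)(1/7) = 1/2.

0.500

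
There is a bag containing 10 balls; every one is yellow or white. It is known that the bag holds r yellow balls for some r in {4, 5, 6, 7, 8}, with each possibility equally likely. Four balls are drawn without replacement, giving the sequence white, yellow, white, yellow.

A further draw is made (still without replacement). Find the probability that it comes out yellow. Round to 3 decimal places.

0.594

Compute the likelihood of the observed sequence for each case: P(data | r = 4) = (6/10)(4/9)(5/8)(3/7) = 1/14; P(data | r = 5) = (5/10)(5/9)(4/8)(4/7) = 5/63; P(data | r = 6) = (4/10)(6/9)(3/8)(5/7) = 1/14; P(data | r = 7) = (3/10)(7/9)(2/8)(6/7) = 1/20; P(data | r = 8) = (2/10)(8/9)(1/8)(7/7) = 1/45.
Weighting by the prior gives 1/5 · 1/14 = 1/70, 1/5 · 5/63 = 1/63, 1/5 · 1/14 = 1/70, 1/5 · 1/20 = 1/100, 1/5 · 1/45 = 1/225; these sum to 53/900.
Normalising, the posterior is P(r = 4 | data) = 90/371, P(r = 5 | data) = 100/371, P(r = 6 | data) = 90/371, P(r = 7 | data) = 9/53, P(r = 8 | data) = 4/53.
So P(yellow next | data) = Σ P(yellow next | H) P(H | data) = (1/3)(90/371) + (1/2)(100/371) + (2/3)(90/371) + (5/6)(9/53) + (1)(4/53) = 63/106.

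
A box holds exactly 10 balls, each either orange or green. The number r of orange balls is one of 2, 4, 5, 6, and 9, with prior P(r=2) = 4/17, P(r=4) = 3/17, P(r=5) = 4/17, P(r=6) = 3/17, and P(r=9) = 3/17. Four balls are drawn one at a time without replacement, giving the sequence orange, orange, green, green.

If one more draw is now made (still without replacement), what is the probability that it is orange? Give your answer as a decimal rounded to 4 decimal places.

The likelihood of the observed sequence under each hypothesis: P(data | r = 2) = (2/10)(1/9)(8/8)(7/7) = 0.022222; P(data | r = 4) = (4/10)(3/9)(6/8)(5/7) = 0.071429; P(data | r = 5) = (5/10)(4/9)(5/8)(4/7) = 0.079365; P(data | r = 6) = (6/10)(5/9)(4/8)(3/7) = 0.071429; P(data | r = 9) = (9/10)(8/9)(1/8)(0/7) = 0.
Weighting by the prior gives 4/17 · 0.022222 = 0.0052288, 3/17 · 0.071429 = 0.012605, 4/17 · 0.079365 = 0.018674, 3/17 · 0.071429 = 0.012605, 3/17 · 0 = 0; with total 0.049113.
Dividing through by the total gives posterior P(r = 2 | data) = 0.10646, P(r = 4 | data) = 0.25665, P(r = 5 | data) = 0.38023, P(r = 6 | data) = 0.25665, P(r = 9 | data) = 0.
The predictive probability is P(orange next | data) = (0)(0.10646) + (1/3)(0.25665) + (1/2)(0.38023) + (2/3)(0.25665) = 0.44677.

0.4468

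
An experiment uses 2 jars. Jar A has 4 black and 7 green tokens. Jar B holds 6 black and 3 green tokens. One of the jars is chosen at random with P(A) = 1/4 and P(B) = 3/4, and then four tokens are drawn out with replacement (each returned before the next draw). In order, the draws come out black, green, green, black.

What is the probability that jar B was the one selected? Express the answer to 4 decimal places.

Compute the likelihood of the observed sequence for each case: P(data | jar A) = (4/11)(7/11)(7/11)(4/11) = 0.053548; P(data | jar B) = (6/9)(3/9)(3/9)(6/9) = 0.049383.
Multiplying each by its prior: 1/4 · 0.053548 = 0.013387, 3/4 · 0.049383 = 0.037037; summing to 0.050424.
So P(jar B | data) = (0.037037) / (0.050424) = 0.73451.

0.7345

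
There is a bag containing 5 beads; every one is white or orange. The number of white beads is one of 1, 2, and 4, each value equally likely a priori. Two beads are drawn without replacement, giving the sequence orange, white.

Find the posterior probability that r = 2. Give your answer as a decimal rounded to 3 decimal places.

For each hypothesis, P(data | H) works out to: P(data | r = 1) = (4/5)(1/4) = 1/5; P(data | r = 2) = (3/5)(2/4) = 3/10; P(data | r = 4) = (1/5)(4/4) = 1/5.
Multiplying each by its prior: 1/3 · 1/5 = 1/15, 1/3 · 3/10 = 1/10, 1/3 · 1/5 = 1/15; these sum to 7/30.
So P(r = 2 | data) = (1/10) / (7/30) = 3/7.

0.429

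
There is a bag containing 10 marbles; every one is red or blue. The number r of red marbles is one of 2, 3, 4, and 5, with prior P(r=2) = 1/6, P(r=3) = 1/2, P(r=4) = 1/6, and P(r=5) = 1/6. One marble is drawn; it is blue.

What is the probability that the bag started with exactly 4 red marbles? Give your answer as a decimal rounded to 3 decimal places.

0.150

Compute the likelihood of this draw for each case: P(data | r = 2) = (8/10) = 4/5; P(data | r = 3) = (7/10) = 7/10; P(data | r = 4) = (6/10) = 3/5; P(data | r = 5) = (5/10) = 1/2.
The prior-weighted likelihoods are 1/6 · 4/5 = 2/15, 1/2 · 7/10 = 7/20, 1/6 · 3/5 = 1/10, 1/6 · 1/2 = 1/12; summing to 2/3.
So P(r = 4 | data) = (1/10) / (2/3) = 3/20.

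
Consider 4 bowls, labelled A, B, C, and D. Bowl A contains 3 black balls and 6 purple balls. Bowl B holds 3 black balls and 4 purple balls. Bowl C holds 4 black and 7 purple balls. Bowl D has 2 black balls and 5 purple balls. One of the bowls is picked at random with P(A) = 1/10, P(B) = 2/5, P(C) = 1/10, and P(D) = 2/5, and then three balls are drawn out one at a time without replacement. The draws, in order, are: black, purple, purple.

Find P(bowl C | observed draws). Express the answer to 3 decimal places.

0.094

For each hypothesis, P(data | H) works out to: P(data | bowl A) = (3/9)(6/8)(5/7) = 0.17857; P(data | bowl B) = (3/7)(4/6)(3/5) = 0.17143; P(data | bowl C) = (4/11)(7/10)(6/9) = 0.1697; P(data | bowl D) = (2/7)(5/6)(4/5) = 0.19048.
The prior-weighted likelihoods are 1/10 · 0.17857 = 0.017857, 2/5 · 0.17143 = 0.068571, 1/10 · 0.1697 = 0.01697, 2/5 · 0.19048 = 0.07619; with total 0.17959.
So P(bowl C | data) = (0.01697) / (0.17959) = 0.094492.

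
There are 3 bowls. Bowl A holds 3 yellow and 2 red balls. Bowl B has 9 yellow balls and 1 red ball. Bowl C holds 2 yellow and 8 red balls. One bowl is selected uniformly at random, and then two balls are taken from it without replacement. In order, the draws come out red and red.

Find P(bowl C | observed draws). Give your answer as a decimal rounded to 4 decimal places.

0.8615

For each hypothesis, P(data | H) works out to: P(data | bowl A) = (2/5)(1/4) = 1/10; P(data | bowl B) = (1/10)(0/9) = 0; P(data | bowl C) = (8/10)(7/9) = 28/45.
The prior-weighted likelihoods are 1/3 · 1/10 = 1/30, 1/3 · 0 = 0, 1/3 · 28/45 = 28/135; with total 13/54.
So P(bowl C | data) = (28/135) / (13/54) = 56/65.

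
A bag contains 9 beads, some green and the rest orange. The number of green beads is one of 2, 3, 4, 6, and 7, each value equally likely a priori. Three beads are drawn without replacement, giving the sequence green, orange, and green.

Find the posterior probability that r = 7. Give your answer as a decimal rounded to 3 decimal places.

Compute the likelihood of the observed sequence for each case: P(data | r = 2) = (2/9)(7/8)(1/7) = 1/36; P(data | r = 3) = (3/9)(6/8)(2/7) = 1/14; P(data | r = 4) = (4/9)(5/8)(3/7) = 5/42; P(data | r = 6) = (6/9)(3/8)(5/7) = 5/28; P(data | r = 7) = (7/9)(2/8)(6/7) = 1/6.
The prior-weighted likelihoods are 1/5 · 1/36 = 1/180, 1/5 · 1/14 = 1/70, 1/5 · 5/42 = 1/42, 1/5 · 5/28 = 1/28, 1/5 · 1/6 = 1/30; summing to 71/630.
Therefore the posterior P(r = 7 | data) = (1/30) / (71/630) = 21/71.

0.296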